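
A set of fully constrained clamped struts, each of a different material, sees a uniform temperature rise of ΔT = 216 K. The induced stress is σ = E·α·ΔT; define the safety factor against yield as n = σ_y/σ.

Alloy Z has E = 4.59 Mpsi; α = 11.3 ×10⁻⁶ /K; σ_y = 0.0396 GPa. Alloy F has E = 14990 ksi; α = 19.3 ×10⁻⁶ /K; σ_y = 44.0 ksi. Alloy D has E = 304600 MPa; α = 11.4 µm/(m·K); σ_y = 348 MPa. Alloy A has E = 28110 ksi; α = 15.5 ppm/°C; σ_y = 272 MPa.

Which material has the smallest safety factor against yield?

alloy A

With everything in SI (GPa, ×10⁻⁶/K, MPa):
  alloy Z: E = 31.65, α = 11.3, σ_y = 39.60 → σ = 77.2 MPa, n = 0.513
  alloy F: E = 103.4, α = 19.3, σ_y = 303.4 → σ = 431 MPa, n = 0.704
  alloy D: E = 304.6, α = 11.4, σ_y = 348.0 → σ = 750 MPa, n = 0.464
  alloy A: E = 193.8, α = 15.5, σ_y = 272.0 → σ = 649 MPa, n = 0.419
Alloy A has the lowest safety factor, n = 0.419.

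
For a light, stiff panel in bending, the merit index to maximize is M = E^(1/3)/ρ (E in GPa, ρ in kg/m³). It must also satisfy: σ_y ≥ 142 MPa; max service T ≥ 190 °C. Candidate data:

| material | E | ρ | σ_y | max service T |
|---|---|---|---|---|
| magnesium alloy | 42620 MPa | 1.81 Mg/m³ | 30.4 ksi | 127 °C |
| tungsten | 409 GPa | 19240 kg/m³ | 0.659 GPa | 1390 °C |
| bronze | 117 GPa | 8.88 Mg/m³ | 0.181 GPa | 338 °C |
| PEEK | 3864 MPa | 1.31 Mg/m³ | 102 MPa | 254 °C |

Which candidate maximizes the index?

bronze

Screen on constraints: σ_y ≥ 142 MPa; max service T ≥ 190 °C. Survivors: tungsten, bronze.
Convert each candidate to consistent units, then evaluate M:
  tungsten: E = 409.0 GPa, ρ = 19240 kg/m³
  bronze: E = 117.0 GPa, ρ = 8880 kg/m³
  bronze: M = 0.551×10⁻³
  tungsten: M = 0.386×10⁻³
Bronze ranks first.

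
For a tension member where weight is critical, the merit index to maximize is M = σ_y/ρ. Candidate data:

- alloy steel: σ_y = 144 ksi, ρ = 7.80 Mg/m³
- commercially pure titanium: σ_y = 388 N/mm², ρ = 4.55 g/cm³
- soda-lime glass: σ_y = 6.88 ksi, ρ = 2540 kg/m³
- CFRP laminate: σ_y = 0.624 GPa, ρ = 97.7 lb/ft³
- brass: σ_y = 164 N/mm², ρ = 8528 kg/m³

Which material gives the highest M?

Putting every candidate on a common basis:
  alloy steel: σ_y = 992.8 MPa, ρ = 7800 kg/m³
  commercially pure titanium: σ_y = 388.0 MPa, ρ = 4550 kg/m³
  soda-lime glass: σ_y = 47.44 MPa, ρ = 2540 kg/m³
  CFRP laminate: σ_y = 624.0 MPa, ρ = 1565 kg/m³
  brass: σ_y = 164.0 MPa, ρ = 8528 kg/m³
  CFRP laminate: M = 399 kN·m/kg
  alloy steel: M = 127 kN·m/kg
  commercially pure titanium: M = 85.3 kN·m/kg
  brass: M = 19.2 kN·m/kg
  soda-lime glass: M = 18.7 kN·m/kg
Highest index: CFRP laminate.

CFRP laminate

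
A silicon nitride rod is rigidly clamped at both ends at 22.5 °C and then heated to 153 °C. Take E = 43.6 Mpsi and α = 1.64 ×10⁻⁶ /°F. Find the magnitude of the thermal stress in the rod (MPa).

116 MPa

E = 43.6 Mpsi = 300.6 GPa.
α = 1.64×10⁻⁶/°F × 9/5 = 2.95×10⁻⁶/K.
ΔT = 130.5 K. Constrained thermal stress σ = E·α·ΔT = 300.6×10³ MPa × 2.95×10⁻⁶ × 130.5 = 116 MPa (compressive).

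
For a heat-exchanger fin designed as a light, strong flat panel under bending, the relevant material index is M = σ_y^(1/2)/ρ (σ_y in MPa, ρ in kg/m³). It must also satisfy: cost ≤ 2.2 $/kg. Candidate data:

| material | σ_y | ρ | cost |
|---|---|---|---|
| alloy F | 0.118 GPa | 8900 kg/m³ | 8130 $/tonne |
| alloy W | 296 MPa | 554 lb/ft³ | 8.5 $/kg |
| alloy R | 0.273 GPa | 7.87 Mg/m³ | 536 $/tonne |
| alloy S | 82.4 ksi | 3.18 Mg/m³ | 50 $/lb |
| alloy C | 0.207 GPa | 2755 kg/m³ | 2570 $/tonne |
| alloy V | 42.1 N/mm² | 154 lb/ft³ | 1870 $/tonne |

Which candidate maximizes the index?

alloy V

Screen on constraints: cost ≤ 2.2 $/kg. Survivors: alloy R, alloy V.
After converting to SI:
  alloy R: σ_y = 273.0 MPa, ρ = 7870 kg/m³
  alloy V: σ_y = 42.10 MPa, ρ = 2467 kg/m³
  alloy V: M = 2.63×10⁻³
  alloy R: M = 2.10×10⁻³
Alloy V has the largest M.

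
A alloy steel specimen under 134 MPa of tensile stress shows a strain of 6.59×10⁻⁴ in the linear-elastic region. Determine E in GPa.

203 GPa

E = σ/ε = 134 MPa / 6.59×10⁻⁴ = 203300 MPa = 203 GPa.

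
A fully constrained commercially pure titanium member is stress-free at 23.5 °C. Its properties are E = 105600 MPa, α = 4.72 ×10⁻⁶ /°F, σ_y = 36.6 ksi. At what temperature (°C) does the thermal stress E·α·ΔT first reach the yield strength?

E = 105600 MPa = 105.6 GPa.
α = 4.72×10⁻⁶/°F × 9/5 = 8.50×10⁻⁶/K.
σ_y = 36.6 ksi = 252.3 MPa.
E·α·ΔT = 252.3 MPa ⇒ ΔT = 252.3 / (105.6×10³ × 8.50×10⁻⁶) = 281.3 K.
T = 23.5 + 281.3 = 304.8 °C.

305 °C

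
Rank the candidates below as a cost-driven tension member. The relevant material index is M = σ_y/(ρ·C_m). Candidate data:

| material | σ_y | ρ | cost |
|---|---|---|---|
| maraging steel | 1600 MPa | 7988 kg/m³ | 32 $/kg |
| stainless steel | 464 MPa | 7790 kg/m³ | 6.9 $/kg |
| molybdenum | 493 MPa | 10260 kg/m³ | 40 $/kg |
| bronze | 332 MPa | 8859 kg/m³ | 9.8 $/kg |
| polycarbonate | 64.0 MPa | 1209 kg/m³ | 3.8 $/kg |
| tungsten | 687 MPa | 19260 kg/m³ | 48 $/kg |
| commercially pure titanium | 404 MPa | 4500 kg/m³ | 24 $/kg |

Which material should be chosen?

Computing M directly (units already consistent):
  polycarbonate: M = 13.9 kN·m per $
  stainless steel: M = 8.63 kN·m per $
  maraging steel: M = 6.26 kN·m per $
  bronze: M = 3.82 kN·m per $
  commercially pure titanium: M = 3.74 kN·m per $
  molybdenum: M = 1.20 kN·m per $
  tungsten: M = 0.743 kN·m per $
The maximum is for polycarbonate.

polycarbonate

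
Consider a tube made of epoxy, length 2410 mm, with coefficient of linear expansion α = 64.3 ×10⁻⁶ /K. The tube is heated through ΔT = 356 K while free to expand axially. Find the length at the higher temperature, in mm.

2465.2 mm

ΔL = α·L₀·ΔT = 64.3×10⁻⁶ × 2410 mm × 356.0 K = 55.2 mm.
L = L₀ + ΔL = 2410 + 55.2 = 2465.2 mm.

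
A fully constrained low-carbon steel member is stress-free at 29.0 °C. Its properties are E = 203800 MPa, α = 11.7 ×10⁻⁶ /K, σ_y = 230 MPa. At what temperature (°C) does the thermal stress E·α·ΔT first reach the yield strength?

125 °C

E = 203800 MPa = 203.8 GPa.
E·α·ΔT = 230.0 MPa ⇒ ΔT = 230.0 / (203.8×10³ × 11.7×10⁻⁶) = 96.46 K.
T = 29.0 + 96.46 = 125.5 °C.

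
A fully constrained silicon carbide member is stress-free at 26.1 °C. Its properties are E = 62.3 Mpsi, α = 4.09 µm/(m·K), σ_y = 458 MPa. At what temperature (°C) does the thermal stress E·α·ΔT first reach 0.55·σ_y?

E = 62.3 Mpsi = 429.5 GPa.
E·α·ΔT = 251.9 MPa ⇒ ΔT = 251.9 / (429.5×10³ × 4.09×10⁻⁶) = 143.4 K.
T = 26.1 + 143.4 = 169.5 °C.

169 °C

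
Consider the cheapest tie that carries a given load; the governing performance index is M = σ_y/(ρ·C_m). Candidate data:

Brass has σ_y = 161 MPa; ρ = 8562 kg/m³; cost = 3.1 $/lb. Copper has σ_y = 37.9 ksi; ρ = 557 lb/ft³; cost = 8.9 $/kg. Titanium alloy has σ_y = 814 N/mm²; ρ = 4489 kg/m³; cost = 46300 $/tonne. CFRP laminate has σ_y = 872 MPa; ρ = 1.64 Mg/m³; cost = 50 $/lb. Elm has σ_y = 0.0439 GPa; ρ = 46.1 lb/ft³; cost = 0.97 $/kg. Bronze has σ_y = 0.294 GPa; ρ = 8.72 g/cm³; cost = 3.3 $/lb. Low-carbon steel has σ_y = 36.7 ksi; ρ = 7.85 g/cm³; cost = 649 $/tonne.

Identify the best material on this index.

elm

After converting to SI:
  brass: σ_y = 161.0 MPa, ρ = 8562 kg/m³, cost = 6.834 $/kg
  copper: σ_y = 261.3 MPa, ρ = 8922 kg/m³, cost = 8.900 $/kg
  titanium alloy: σ_y = 814.0 MPa, ρ = 4489 kg/m³, cost = 46.30 $/kg
  CFRP laminate: σ_y = 872.0 MPa, ρ = 1640 kg/m³, cost = 110.2 $/kg
  elm: σ_y = 43.90 MPa, ρ = 738.5 kg/m³, cost = 0.9700 $/kg
  bronze: σ_y = 294.0 MPa, ρ = 8720 kg/m³, cost = 7.275 $/kg
  low-carbon steel: σ_y = 253.0 MPa, ρ = 7850 kg/m³, cost = 0.6490 $/kg
  elm: M = 61.3 kN·m per $
  low-carbon steel: M = 49.7 kN·m per $
  CFRP laminate: M = 4.82 kN·m per $
  bronze: M = 4.63 kN·m per $
  titanium alloy: M = 3.92 kN·m per $
  copper: M = 3.29 kN·m per $
  brass: M = 2.75 kN·m per $
The maximum is for elm.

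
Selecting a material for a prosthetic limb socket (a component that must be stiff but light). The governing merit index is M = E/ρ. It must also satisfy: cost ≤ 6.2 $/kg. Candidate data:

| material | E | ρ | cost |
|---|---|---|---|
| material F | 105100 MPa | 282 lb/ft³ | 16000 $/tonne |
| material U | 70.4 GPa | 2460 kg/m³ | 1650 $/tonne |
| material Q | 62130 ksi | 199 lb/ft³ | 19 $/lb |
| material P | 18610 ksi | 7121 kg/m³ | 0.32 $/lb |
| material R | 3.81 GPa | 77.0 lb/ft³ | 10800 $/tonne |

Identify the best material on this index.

Screen on constraints: cost ≤ 6.2 $/kg. Survivors: material U, material P.
After converting to SI:
  material U: E = 70.40 GPa, ρ = 2460 kg/m³
  material P: E = 128.3 GPa, ρ = 7121 kg/m³
  material U: M = 28.6 MN·m/kg
  material P: M = 18.0 MN·m/kg
Material U ranks first.

material U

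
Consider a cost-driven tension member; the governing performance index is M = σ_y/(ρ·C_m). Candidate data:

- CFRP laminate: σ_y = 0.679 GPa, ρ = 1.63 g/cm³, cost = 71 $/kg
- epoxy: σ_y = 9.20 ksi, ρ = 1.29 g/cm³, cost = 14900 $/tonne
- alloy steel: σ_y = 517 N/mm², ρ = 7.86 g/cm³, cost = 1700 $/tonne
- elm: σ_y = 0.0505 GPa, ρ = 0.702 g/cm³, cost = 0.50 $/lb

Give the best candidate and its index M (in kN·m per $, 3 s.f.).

elm, M = 65.3 kN·m per $

In SI units:
  CFRP laminate: σ_y = 679.0 MPa, ρ = 1630 kg/m³, cost = 71.00 $/kg
  epoxy: σ_y = 63.43 MPa, ρ = 1290 kg/m³, cost = 14.90 $/kg
  alloy steel: σ_y = 517.0 MPa, ρ = 7860 kg/m³, cost = 1.700 $/kg
  elm: σ_y = 50.50 MPa, ρ = 702.0 kg/m³, cost = 1.102 $/kg
  elm: M = 65.3 kN·m per $
  alloy steel: M = 38.7 kN·m per $
  CFRP laminate: M = 5.87 kN·m per $
  epoxy: M = 3.30 kN·m per $
Elm has the largest M.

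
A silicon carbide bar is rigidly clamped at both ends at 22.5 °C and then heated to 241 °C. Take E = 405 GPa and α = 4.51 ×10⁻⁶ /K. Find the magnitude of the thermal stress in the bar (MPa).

ΔT = 218.5 K. Constrained thermal stress σ = E·α·ΔT = 405.0×10³ MPa × 4.51×10⁻⁶ × 218.5 = 399 MPa (compressive).

399 MPa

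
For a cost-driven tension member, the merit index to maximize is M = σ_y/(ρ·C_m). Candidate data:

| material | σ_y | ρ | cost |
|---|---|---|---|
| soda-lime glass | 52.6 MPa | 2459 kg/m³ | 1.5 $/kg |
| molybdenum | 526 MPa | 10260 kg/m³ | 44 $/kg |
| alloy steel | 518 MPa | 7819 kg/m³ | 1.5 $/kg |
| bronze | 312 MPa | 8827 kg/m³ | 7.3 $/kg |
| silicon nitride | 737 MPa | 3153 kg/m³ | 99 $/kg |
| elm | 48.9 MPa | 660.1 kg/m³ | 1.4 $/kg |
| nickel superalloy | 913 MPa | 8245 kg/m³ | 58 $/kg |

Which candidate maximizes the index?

elm

Computing M directly (units already consistent):
  elm: M = 52.9 kN·m per $
  alloy steel: M = 44.2 kN·m per $
  soda-lime glass: M = 14.3 kN·m per $
  bronze: M = 4.84 kN·m per $
  silicon nitride: M = 2.36 kN·m per $
  nickel superalloy: M = 1.91 kN·m per $
  molybdenum: M = 1.17 kN·m per $
Elm ranks first.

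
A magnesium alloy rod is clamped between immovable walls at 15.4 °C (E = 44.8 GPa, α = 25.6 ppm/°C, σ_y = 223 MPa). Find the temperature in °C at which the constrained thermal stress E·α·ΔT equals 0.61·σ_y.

E·α·ΔT = 136.0 MPa ⇒ ΔT = 136.0 / (44.80×10³ × 25.6×10⁻⁶) = 118.6 K.
T = 15.4 + 118.6 = 134.0 °C.

134 °C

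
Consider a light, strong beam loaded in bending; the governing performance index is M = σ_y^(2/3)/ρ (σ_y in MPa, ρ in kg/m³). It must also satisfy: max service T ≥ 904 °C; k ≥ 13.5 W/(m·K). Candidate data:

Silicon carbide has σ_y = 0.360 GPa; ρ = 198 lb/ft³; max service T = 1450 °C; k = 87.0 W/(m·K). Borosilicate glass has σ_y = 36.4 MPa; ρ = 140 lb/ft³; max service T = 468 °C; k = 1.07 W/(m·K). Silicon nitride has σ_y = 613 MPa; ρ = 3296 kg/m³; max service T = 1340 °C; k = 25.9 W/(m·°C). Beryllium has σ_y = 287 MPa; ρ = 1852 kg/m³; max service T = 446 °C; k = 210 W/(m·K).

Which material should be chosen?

Screen on constraints: max service T ≥ 904 °C; k ≥ 13.5 W/(m·K). Survivors: silicon carbide, silicon nitride.
Putting every candidate on a common basis:
  silicon carbide: σ_y = 360.0 MPa, ρ = 3172 kg/m³
  silicon nitride: σ_y = 613.0 MPa, ρ = 3296 kg/m³
  silicon nitride: M = 21.9×10⁻³
  silicon carbide: M = 16.0×10⁻³
The maximum is for silicon nitride.

silicon nitride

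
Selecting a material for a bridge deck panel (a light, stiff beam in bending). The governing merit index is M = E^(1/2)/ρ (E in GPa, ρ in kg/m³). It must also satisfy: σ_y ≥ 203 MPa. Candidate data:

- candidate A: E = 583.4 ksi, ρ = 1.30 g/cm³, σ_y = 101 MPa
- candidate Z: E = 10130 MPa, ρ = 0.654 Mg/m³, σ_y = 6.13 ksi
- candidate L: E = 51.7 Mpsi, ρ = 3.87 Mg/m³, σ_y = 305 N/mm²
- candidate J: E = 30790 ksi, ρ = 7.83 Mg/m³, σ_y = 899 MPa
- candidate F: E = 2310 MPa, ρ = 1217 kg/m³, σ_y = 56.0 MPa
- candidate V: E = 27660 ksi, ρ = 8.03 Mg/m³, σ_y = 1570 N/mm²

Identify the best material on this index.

Screen on constraints: σ_y ≥ 203 MPa. Survivors: candidate L, candidate J, candidate V.
After converting to SI:
  candidate L: E = 356.5 GPa, ρ = 3870 kg/m³
  candidate J: E = 212.3 GPa, ρ = 7830 kg/m³
  candidate V: E = 190.7 GPa, ρ = 8030 kg/m³
  candidate L: M = 4.88×10⁻³
  candidate J: M = 1.86×10⁻³
  candidate V: M = 1.72×10⁻³
Candidate L has the largest M.

candidate L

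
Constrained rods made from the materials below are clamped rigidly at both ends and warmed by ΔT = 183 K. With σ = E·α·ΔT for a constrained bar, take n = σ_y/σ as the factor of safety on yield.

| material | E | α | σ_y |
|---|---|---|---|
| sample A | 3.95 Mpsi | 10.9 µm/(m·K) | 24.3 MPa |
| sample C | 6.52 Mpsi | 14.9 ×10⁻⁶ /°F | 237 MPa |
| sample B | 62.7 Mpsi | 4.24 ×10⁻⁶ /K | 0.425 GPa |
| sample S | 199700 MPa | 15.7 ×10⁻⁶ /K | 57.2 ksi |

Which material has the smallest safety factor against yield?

Converting E to GPa, α to ×10⁻⁶/K, σ_y to MPa, then σ and n for each:
  sample A: E = 27.23, α = 10.9, σ_y = 24.30 → σ = 54.3 MPa, n = 0.447
  sample C: E = 44.95, α = 26.8, σ_y = 237.0 → σ = 221 MPa, n = 1.07
  sample B: E = 432.3, α = 4.24, σ_y = 425.0 → σ = 335 MPa, n = 1.27
  sample S: E = 199.7, α = 15.7, σ_y = 394.4 → σ = 574 MPa, n = 0.687
Sample A has the lowest safety factor, n = 0.447.

sample A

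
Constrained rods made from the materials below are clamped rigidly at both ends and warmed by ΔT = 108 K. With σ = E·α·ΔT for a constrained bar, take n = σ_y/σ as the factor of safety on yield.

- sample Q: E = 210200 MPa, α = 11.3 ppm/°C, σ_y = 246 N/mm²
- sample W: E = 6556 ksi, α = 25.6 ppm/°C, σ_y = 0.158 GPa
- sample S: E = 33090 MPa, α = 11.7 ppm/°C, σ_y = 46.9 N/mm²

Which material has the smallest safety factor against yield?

In consistent units (E in GPa, α in ×10⁻⁶/K, σ_y in MPa):
  sample Q: E = 210.2, α = 11.3, σ_y = 246.0 → σ = 257 MPa, n = 0.959
  sample W: E = 45.20, α = 25.6, σ_y = 158.0 → σ = 125 MPa, n = 1.26
  sample S: E = 33.09, α = 11.7, σ_y = 46.90 → σ = 41.8 MPa, n = 1.12
The minimum is sample Q at n = 0.959.

sample Q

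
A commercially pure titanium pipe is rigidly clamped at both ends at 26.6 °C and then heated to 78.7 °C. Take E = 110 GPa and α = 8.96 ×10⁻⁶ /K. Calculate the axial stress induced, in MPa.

51.3 MPa

ΔT = 52.10 K. Constrained thermal stress σ = E·α·ΔT = 110.0×10³ MPa × 8.96×10⁻⁶ × 52.10 = 51.3 MPa (compressive).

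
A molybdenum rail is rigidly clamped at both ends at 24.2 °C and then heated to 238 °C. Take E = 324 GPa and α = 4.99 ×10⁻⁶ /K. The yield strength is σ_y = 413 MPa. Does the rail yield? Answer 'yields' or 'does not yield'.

does not yield

ΔT = 213.8 K. Constrained thermal stress σ = E·α·ΔT = 324.0×10³ MPa × 4.99×10⁻⁶ × 213.8 = 346 MPa (compressive).
Compare to σ_y = 413 MPa: σ < σ_y, so it does not yield.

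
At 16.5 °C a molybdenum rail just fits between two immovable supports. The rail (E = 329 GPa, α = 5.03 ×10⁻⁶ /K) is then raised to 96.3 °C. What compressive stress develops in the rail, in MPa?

132 MPa

ΔT = 79.80 K. Constrained thermal stress σ = E·α·ΔT = 329.0×10³ MPa × 5.03×10⁻⁶ × 79.80 = 132 MPa (compressive).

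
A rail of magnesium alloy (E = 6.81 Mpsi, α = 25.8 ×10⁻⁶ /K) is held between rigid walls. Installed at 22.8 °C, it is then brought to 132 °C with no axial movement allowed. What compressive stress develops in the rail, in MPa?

E = 6.81 Mpsi = 46.95 GPa.
ΔT = 109.2 K. Constrained thermal stress σ = E·α·ΔT = 46.95×10³ MPa × 25.8×10⁻⁶ × 109.2 = 132 MPa (compressive).

132 MPa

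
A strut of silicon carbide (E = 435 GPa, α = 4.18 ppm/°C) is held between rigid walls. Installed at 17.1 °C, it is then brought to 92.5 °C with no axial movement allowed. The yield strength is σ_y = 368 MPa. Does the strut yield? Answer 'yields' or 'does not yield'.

ΔT = 75.40 K. Constrained thermal stress σ = E·α·ΔT = 435.0×10³ MPa × 4.18×10⁻⁶ × 75.40 = 137 MPa (compressive).
Compare to σ_y = 368 MPa: σ < σ_y, so it does not yield.

does not yield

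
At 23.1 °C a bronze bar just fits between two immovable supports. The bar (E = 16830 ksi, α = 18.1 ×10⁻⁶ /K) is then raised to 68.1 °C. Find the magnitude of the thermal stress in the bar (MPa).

94.5 MPa

E = 16830 ksi = 116.0 GPa.
ΔT = 45.00 K. Constrained thermal stress σ = E·α·ΔT = 116.0×10³ MPa × 18.1×10⁻⁶ × 45.00 = 94.5 MPa (compressive).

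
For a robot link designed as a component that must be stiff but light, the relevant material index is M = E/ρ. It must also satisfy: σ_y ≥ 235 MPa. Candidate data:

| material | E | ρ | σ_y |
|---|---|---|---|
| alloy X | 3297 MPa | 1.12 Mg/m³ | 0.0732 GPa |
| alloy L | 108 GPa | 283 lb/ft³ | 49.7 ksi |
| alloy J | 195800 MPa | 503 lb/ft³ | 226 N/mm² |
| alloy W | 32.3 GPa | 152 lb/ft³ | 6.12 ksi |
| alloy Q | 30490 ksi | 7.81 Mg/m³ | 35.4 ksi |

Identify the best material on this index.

alloy Q

Screen on constraints: σ_y ≥ 235 MPa. Survivors: alloy L, alloy Q.
Putting every candidate on a common basis:
  alloy L: E = 108.0 GPa, ρ = 4533 kg/m³
  alloy Q: E = 210.2 GPa, ρ = 7810 kg/m³
  alloy Q: M = 26.9 MN·m/kg
  alloy L: M = 23.8 MN·m/kg
The maximum is for alloy Q.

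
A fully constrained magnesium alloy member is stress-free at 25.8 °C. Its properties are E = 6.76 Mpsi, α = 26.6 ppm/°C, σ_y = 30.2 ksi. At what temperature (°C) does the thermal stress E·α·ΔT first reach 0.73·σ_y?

148 °C

E = 6.76 Mpsi = 46.61 GPa.
σ_y = 30.2 ksi = 208.2 MPa.
E·α·ΔT = 152.0 MPa ⇒ ΔT = 152.0 / (46.61×10³ × 26.6×10⁻⁶) = 122.6 K.
T = 25.8 + 122.6 = 148.4 °C.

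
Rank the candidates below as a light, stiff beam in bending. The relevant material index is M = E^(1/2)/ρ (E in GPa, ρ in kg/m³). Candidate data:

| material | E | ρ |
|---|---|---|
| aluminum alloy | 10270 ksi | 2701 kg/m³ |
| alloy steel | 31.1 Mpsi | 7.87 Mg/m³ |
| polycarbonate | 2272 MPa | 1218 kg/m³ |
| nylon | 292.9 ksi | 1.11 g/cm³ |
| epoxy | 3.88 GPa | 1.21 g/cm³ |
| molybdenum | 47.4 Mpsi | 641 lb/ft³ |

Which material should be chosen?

aluminum alloy

Normalizing units and computing the index:
  aluminum alloy: E = 70.81 GPa, ρ = 2701 kg/m³
  alloy steel: E = 214.4 GPa, ρ = 7870 kg/m³
  polycarbonate: E = 2.272 GPa, ρ = 1218 kg/m³
  nylon: E = 2.019 GPa, ρ = 1110 kg/m³
  epoxy: E = 3.880 GPa, ρ = 1210 kg/m³
  molybdenum: E = 326.8 GPa, ρ = 10270 kg/m³
  aluminum alloy: M = 3.12×10⁻³
  alloy steel: M = 1.86×10⁻³
  molybdenum: M = 1.76×10⁻³
  epoxy: M = 1.63×10⁻³
  nylon: M = 1.28×10⁻³
  polycarbonate: M = 1.24×10⁻³
The maximum is for aluminum alloy.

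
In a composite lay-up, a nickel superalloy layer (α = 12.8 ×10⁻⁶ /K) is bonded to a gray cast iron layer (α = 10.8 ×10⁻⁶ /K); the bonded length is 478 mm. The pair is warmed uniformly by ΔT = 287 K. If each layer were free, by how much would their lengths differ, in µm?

Δα = |12.8 − 10.8|×10⁻⁶/K = 2.00×10⁻⁶/K.
ΔL_mismatch = Δα·L·ΔT = 2.00×10⁻⁶ × 478.0 mm × 287.0 K = 274 µm.

274 µm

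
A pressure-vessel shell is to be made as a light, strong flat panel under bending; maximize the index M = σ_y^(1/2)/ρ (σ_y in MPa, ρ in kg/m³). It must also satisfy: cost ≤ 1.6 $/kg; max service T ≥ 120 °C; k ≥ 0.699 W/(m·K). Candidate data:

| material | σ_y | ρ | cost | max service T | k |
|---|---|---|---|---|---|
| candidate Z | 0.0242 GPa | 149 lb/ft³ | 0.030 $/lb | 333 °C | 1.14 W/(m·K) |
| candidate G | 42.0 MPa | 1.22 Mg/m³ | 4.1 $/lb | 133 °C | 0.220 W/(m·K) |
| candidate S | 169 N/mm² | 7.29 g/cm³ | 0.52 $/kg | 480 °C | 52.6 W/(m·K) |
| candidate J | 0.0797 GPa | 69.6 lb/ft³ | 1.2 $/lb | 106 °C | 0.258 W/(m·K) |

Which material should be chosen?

candidate Z

Screen on constraints: cost ≤ 1.6 $/kg; max service T ≥ 120 °C; k ≥ 0.699 W/(m·K). Survivors: candidate Z, candidate S.
Convert each candidate to consistent units, then evaluate M:
  candidate Z: σ_y = 24.20 MPa, ρ = 2387 kg/m³
  candidate S: σ_y = 169.0 MPa, ρ = 7290 kg/m³
  candidate Z: M = 2.06×10⁻³
  candidate S: M = 1.78×10⁻³
Candidate Z has the largest M.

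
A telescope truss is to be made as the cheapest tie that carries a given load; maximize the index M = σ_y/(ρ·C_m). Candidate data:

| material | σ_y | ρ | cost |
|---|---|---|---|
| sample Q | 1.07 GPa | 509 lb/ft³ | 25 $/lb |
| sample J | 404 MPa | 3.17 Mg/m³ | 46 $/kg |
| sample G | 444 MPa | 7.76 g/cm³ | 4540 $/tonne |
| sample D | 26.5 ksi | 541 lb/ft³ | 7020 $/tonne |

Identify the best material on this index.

sample G

After converting to SI:
  sample Q: σ_y = 1070 MPa, ρ = 8153 kg/m³, cost = 55.11 $/kg
  sample J: σ_y = 404.0 MPa, ρ = 3170 kg/m³, cost = 46.00 $/kg
  sample G: σ_y = 444.0 MPa, ρ = 7760 kg/m³, cost = 4.540 $/kg
  sample D: σ_y = 182.7 MPa, ρ = 8666 kg/m³, cost = 7.020 $/kg
  sample G: M = 12.6 kN·m per $
  sample D: M = 3.00 kN·m per $
  sample J: M = 2.77 kN·m per $
  sample Q: M = 2.38 kN·m per $
The maximum is for sample G.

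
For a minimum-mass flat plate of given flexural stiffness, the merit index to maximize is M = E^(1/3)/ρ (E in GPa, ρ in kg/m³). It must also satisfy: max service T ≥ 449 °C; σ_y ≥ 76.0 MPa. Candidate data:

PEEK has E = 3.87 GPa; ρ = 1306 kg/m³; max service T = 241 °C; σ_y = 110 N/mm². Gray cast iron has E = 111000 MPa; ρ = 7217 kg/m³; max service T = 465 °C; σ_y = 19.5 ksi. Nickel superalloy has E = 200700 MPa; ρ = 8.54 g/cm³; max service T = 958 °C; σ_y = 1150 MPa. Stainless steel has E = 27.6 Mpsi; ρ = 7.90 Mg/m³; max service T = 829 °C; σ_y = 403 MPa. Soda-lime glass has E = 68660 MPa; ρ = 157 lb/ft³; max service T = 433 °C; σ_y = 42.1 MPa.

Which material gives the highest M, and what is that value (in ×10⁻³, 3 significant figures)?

Screen on constraints: max service T ≥ 449 °C; σ_y ≥ 76.0 MPa. Survivors: gray cast iron, nickel superalloy, stainless steel.
Normalizing units and computing the index:
  gray cast iron: E = 111.0 GPa, ρ = 7217 kg/m³
  nickel superalloy: E = 200.7 GPa, ρ = 8540 kg/m³
  stainless steel: E = 190.3 GPa, ρ = 7900 kg/m³
  stainless steel: M = 0.728×10⁻³
  nickel superalloy: M = 0.686×10⁻³
  gray cast iron: M = 0.666×10⁻³
Stainless steel has the largest M.

stainless steel, M = 0.728×10⁻³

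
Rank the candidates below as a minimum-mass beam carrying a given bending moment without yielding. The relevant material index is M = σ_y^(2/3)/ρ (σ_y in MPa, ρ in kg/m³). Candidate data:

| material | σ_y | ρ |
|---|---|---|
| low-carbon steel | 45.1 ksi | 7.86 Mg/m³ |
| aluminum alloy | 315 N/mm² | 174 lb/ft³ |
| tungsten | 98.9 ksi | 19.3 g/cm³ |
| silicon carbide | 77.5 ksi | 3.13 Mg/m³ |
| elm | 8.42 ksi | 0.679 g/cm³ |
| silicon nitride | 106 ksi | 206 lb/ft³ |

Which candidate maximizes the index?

silicon nitride

Normalizing units and computing the index:
  low-carbon steel: σ_y = 311.0 MPa, ρ = 7860 kg/m³
  aluminum alloy: σ_y = 315.0 MPa, ρ = 2787 kg/m³
  tungsten: σ_y = 681.9 MPa, ρ = 19300 kg/m³
  silicon carbide: σ_y = 534.3 MPa, ρ = 3130 kg/m³
  elm: σ_y = 58.05 MPa, ρ = 679.0 kg/m³
  silicon nitride: σ_y = 730.8 MPa, ρ = 3300 kg/m³
  silicon nitride: M = 24.6×10⁻³
  elm: M = 22.1×10⁻³
  silicon carbide: M = 21.0×10⁻³
  aluminum alloy: M = 16.6×10⁻³
  low-carbon steel: M = 5.84×10⁻³
  tungsten: M = 4.01×10⁻³
Silicon nitride ranks first.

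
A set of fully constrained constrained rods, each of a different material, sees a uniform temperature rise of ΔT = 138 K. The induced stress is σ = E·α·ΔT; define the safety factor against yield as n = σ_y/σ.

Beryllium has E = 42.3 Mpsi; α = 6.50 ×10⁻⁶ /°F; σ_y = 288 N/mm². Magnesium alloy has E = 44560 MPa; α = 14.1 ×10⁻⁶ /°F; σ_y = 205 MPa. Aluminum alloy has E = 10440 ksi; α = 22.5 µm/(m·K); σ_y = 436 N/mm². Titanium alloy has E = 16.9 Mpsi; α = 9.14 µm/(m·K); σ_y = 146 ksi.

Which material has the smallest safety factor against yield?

Per material, after unit conversion:
  beryllium: E = 291.6, α = 11.7, σ_y = 288.0 → σ = 471 MPa, n = 0.612
  magnesium alloy: E = 44.56, α = 25.4, σ_y = 205.0 → σ = 156 MPa, n = 1.31
  aluminum alloy: E = 71.98, α = 22.5, σ_y = 436.0 → σ = 224 MPa, n = 1.95
  titanium alloy: E = 116.5, α = 9.14, σ_y = 1007 → σ = 147 MPa, n = 6.85
The minimum is beryllium at n = 0.612.

beryllium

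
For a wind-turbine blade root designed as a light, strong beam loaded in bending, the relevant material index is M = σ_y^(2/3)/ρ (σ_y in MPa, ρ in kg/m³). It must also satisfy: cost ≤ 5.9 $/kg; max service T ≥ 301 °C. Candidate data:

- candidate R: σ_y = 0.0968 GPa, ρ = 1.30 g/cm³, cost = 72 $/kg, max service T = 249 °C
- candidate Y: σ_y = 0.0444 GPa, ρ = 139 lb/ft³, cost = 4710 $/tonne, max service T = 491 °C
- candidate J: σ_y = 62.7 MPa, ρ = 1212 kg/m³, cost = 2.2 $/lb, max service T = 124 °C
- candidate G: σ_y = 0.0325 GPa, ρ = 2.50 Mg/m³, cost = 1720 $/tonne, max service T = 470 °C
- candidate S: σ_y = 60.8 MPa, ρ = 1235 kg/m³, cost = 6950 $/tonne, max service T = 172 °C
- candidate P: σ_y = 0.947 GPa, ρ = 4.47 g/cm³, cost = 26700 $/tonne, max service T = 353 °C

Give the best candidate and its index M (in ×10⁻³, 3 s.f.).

Screen on constraints: cost ≤ 5.9 $/kg; max service T ≥ 301 °C. Survivors: candidate Y, candidate G.
Normalizing units and computing the index:
  candidate Y: σ_y = 44.40 MPa, ρ = 2227 kg/m³
  candidate G: σ_y = 32.50 MPa, ρ = 2500 kg/m³
  candidate Y: M = 5.63×10⁻³
  candidate G: M = 4.07×10⁻³
The maximum is for candidate Y.

candidate Y, M = 5.63×10⁻³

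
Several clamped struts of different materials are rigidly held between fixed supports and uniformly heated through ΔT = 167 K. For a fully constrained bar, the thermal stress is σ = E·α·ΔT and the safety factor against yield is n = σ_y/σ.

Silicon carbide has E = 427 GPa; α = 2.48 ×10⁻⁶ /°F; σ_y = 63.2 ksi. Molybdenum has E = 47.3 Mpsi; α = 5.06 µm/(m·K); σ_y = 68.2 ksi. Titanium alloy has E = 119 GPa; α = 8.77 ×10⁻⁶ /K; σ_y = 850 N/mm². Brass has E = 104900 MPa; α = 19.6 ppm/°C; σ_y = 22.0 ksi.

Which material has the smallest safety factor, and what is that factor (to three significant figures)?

brass, n = 0.442

In consistent units (E in GPa, α in ×10⁻⁶/K, σ_y in MPa):
  silicon carbide: E = 427.0, α = 4.46, σ_y = 435.7 → σ = 318 MPa, n = 1.37
  molybdenum: E = 326.1, α = 5.06, σ_y = 470.2 → σ = 276 MPa, n = 1.71
  titanium alloy: E = 119.0, α = 8.77, σ_y = 850.0 → σ = 174 MPa, n = 4.88
  brass: E = 104.9, α = 19.6, σ_y = 151.7 → σ = 343 MPa, n = 0.442
Smallest n: brass with n = 0.442.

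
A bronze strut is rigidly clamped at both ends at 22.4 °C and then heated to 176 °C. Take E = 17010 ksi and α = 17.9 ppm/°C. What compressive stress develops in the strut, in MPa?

322 MPa

E = 17010 ksi = 117.3 GPa.
ΔT = 153.6 K. Constrained thermal stress σ = E·α·ΔT = 117.3×10³ MPa × 17.9×10⁻⁶ × 153.6 = 322 MPa (compressive).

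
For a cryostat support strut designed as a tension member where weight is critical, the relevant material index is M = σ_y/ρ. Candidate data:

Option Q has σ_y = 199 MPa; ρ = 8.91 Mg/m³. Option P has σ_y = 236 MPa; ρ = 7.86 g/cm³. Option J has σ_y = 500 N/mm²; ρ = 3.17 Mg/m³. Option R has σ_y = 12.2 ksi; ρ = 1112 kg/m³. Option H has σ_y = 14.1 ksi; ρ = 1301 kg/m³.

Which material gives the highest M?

option J

Putting every candidate on a common basis:
  option Q: σ_y = 199.0 MPa, ρ = 8910 kg/m³
  option P: σ_y = 236.0 MPa, ρ = 7860 kg/m³
  option J: σ_y = 500.0 MPa, ρ = 3170 kg/m³
  option R: σ_y = 84.12 MPa, ρ = 1112 kg/m³
  option H: σ_y = 97.22 MPa, ρ = 1301 kg/m³
  option J: M = 158 kN·m/kg
  option R: M = 75.6 kN·m/kg
  option H: M = 74.7 kN·m/kg
  option P: M = 30.0 kN·m/kg
  option Q: M = 22.3 kN·m/kg
Highest index: option J.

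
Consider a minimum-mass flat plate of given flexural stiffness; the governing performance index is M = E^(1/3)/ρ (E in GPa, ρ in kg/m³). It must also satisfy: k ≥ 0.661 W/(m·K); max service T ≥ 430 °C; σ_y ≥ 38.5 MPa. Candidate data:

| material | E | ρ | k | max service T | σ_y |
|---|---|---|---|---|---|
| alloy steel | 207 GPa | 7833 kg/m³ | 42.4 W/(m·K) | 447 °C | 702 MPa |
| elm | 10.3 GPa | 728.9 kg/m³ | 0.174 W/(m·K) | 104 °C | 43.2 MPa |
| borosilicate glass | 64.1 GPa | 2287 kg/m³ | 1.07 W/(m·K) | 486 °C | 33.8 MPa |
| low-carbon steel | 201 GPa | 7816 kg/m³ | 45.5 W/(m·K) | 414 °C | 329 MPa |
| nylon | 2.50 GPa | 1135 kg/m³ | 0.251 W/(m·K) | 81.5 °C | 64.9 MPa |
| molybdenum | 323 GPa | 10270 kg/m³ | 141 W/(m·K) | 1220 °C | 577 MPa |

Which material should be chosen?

alloy steel

Screen on constraints: k ≥ 0.661 W/(m·K); max service T ≥ 430 °C; σ_y ≥ 38.5 MPa. Survivors: alloy steel, molybdenum.
Evaluate M for each candidate:
  alloy steel: M = 0.755×10⁻³
  molybdenum: M = 0.668×10⁻³
Highest index: alloy steel.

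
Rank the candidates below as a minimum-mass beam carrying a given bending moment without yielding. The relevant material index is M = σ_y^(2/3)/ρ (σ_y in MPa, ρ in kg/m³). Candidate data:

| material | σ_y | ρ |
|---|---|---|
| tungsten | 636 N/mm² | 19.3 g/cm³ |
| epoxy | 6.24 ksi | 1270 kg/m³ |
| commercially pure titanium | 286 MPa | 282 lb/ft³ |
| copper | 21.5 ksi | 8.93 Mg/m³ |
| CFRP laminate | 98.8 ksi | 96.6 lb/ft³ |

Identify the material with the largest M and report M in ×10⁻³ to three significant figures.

Normalizing units and computing the index:
  tungsten: σ_y = 636.0 MPa, ρ = 19300 kg/m³
  epoxy: σ_y = 43.02 MPa, ρ = 1270 kg/m³
  commercially pure titanium: σ_y = 286.0 MPa, ρ = 4517 kg/m³
  copper: σ_y = 148.2 MPa, ρ = 8930 kg/m³
  CFRP laminate: σ_y = 681.2 MPa, ρ = 1547 kg/m³
  CFRP laminate: M = 50.0×10⁻³
  epoxy: M = 9.67×10⁻³
  commercially pure titanium: M = 9.61×10⁻³
  tungsten: M = 3.83×10⁻³
  copper: M = 3.14×10⁻³
CFRP laminate ranks first.

CFRP laminate, M = 50.0×10⁻³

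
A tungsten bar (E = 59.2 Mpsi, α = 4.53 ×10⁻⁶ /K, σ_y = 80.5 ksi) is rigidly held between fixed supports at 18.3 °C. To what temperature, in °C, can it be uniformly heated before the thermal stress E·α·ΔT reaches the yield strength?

318 °C

E = 59.2 Mpsi = 408.2 GPa.
σ_y = 80.5 ksi = 555.0 MPa.
E·α·ΔT = 555.0 MPa ⇒ ΔT = 555.0 / (408.2×10³ × 4.53×10⁻⁶) = 300.2 K.
T = 18.3 + 300.2 = 318.5 °C.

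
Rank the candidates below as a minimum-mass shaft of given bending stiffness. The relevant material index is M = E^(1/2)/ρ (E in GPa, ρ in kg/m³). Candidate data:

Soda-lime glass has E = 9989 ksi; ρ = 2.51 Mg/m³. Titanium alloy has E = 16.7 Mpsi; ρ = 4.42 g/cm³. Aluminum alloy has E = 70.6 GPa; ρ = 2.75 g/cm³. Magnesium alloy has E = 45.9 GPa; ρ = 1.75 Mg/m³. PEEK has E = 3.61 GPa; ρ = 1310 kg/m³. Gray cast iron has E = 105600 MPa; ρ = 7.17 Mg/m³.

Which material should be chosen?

magnesium alloy

Convert each candidate to consistent units, then evaluate M:
  soda-lime glass: E = 68.87 GPa, ρ = 2510 kg/m³
  titanium alloy: E = 115.1 GPa, ρ = 4420 kg/m³
  aluminum alloy: E = 70.60 GPa, ρ = 2750 kg/m³
  magnesium alloy: E = 45.90 GPa, ρ = 1750 kg/m³
  PEEK: E = 3.610 GPa, ρ = 1310 kg/m³
  gray cast iron: E = 105.6 GPa, ρ = 7170 kg/m³
  magnesium alloy: M = 3.87×10⁻³
  soda-lime glass: M = 3.31×10⁻³
  aluminum alloy: M = 3.06×10⁻³
  titanium alloy: M = 2.43×10⁻³
  PEEK: M = 1.45×10⁻³
  gray cast iron: M = 1.43×10⁻³
Highest index: magnesium alloy.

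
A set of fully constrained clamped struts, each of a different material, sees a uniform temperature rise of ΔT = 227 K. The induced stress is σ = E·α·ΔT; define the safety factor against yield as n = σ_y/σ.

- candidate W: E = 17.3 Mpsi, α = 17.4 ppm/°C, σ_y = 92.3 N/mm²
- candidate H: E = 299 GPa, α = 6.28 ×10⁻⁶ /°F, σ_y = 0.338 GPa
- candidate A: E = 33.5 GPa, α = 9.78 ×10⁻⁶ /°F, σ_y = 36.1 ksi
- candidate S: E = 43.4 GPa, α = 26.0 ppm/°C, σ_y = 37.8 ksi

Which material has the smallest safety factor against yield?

Converting E to GPa, α to ×10⁻⁶/K, σ_y to MPa, then σ and n for each:
  candidate W: E = 119.3, α = 17.4, σ_y = 92.30 → σ = 471 MPa, n = 0.196
  candidate H: E = 299.0, α = 11.3, σ_y = 338.0 → σ = 767 MPa, n = 0.441
  candidate A: E = 33.50, α = 17.6, σ_y = 248.9 → σ = 134 MPa, n = 1.86
  candidate S: E = 43.40, α = 26.0, σ_y = 260.6 → σ = 256 MPa, n = 1.02
Smallest n: candidate W with n = 0.196.

candidate W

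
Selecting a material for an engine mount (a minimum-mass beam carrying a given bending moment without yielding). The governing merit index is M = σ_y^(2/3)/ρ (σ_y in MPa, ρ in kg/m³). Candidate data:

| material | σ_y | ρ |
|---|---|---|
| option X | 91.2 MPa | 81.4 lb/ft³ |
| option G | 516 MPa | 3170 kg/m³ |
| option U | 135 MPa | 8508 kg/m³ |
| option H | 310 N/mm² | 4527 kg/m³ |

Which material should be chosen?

In SI units:
  option X: σ_y = 91.20 MPa, ρ = 1304 kg/m³
  option G: σ_y = 516.0 MPa, ρ = 3170 kg/m³
  option U: σ_y = 135.0 MPa, ρ = 8508 kg/m³
  option H: σ_y = 310.0 MPa, ρ = 4527 kg/m³
  option G: M = 20.3×10⁻³
  option X: M = 15.5×10⁻³
  option H: M = 10.1×10⁻³
  option U: M = 3.09×10⁻³
Option G ranks first.

option G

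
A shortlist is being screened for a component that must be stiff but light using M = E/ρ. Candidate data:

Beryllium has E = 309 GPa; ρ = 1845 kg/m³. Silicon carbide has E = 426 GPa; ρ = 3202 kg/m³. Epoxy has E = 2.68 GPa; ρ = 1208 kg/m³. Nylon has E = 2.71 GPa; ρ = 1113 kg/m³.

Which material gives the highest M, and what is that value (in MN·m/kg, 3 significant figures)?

beryllium, M = 167 MN·m/kg

Per-candidate index values:
  beryllium: M = 167 MN·m/kg
  silicon carbide: M = 133 MN·m/kg
  nylon: M = 2.43 MN·m/kg
  epoxy: M = 2.22 MN·m/kg
Beryllium has the largest M.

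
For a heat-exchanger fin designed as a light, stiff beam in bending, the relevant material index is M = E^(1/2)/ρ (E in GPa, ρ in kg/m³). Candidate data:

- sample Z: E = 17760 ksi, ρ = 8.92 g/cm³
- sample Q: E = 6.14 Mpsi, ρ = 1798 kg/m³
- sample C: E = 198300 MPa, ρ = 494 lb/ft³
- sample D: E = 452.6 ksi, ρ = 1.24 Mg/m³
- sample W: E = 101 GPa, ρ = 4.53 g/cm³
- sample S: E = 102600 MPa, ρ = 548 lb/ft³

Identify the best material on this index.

Putting every candidate on a common basis:
  sample Z: E = 122.5 GPa, ρ = 8920 kg/m³
  sample Q: E = 42.33 GPa, ρ = 1798 kg/m³
  sample C: E = 198.3 GPa, ρ = 7913 kg/m³
  sample D: E = 3.121 GPa, ρ = 1240 kg/m³
  sample W: E = 101.0 GPa, ρ = 4530 kg/m³
  sample S: E = 102.6 GPa, ρ = 8778 kg/m³
  sample Q: M = 3.62×10⁻³
  sample W: M = 2.22×10⁻³
  sample C: M = 1.78×10⁻³
  sample D: M = 1.42×10⁻³
  sample Z: M = 1.24×10⁻³
  sample S: M = 1.15×10⁻³
Highest index: sample Q.

sample Q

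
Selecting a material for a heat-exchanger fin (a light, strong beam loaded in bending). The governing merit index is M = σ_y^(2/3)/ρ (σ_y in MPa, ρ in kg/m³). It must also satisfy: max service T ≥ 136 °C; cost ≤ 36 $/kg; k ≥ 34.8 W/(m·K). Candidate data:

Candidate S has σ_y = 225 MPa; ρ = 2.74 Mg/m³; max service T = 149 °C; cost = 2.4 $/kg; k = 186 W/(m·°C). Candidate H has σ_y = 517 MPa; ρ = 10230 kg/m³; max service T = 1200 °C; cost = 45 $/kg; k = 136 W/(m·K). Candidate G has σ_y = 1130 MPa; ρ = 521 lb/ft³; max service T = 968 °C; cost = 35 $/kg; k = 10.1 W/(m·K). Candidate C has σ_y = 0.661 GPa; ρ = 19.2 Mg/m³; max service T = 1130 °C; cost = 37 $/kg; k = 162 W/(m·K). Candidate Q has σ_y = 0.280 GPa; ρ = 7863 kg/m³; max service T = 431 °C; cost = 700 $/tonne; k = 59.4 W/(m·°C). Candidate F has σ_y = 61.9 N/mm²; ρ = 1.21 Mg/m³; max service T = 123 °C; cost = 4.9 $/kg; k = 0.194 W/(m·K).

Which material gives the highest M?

candidate S

Screen on constraints: max service T ≥ 136 °C; cost ≤ 36 $/kg; k ≥ 34.8 W/(m·K). Survivors: candidate S, candidate Q.
After converting to SI:
  candidate S: σ_y = 225.0 MPa, ρ = 2740 kg/m³
  candidate Q: σ_y = 280.0 MPa, ρ = 7863 kg/m³
  candidate S: M = 13.5×10⁻³
  candidate Q: M = 5.44×10⁻³
Highest index: candidate S.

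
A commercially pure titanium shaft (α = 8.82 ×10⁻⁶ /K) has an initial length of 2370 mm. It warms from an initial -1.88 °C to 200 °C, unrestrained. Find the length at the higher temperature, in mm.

ΔT = 200 − (-1.88) = 201.9 K.
ΔL = α·L₀·ΔT = 8.82×10⁻⁶ × 2370 mm × 201.9 K = 4.22 mm.
L = L₀ + ΔL = 2370 + 4.22 = 2374.2 mm.

2374.2 mm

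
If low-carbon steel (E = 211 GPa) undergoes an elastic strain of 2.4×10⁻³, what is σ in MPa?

σ = E·ε = 211000 MPa × 2.4×10⁻³ = 506 MPa.

506 MPa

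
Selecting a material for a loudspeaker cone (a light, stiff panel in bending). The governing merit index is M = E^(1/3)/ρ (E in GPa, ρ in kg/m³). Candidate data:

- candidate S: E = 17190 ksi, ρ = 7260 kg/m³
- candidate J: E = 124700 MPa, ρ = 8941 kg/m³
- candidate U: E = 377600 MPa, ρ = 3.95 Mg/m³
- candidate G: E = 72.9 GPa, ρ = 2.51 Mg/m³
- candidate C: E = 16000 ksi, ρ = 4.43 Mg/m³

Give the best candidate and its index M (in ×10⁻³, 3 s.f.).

candidate U, M = 1.83×10⁻³

After converting to SI:
  candidate S: E = 118.5 GPa, ρ = 7260 kg/m³
  candidate J: E = 124.7 GPa, ρ = 8941 kg/m³
  candidate U: E = 377.6 GPa, ρ = 3950 kg/m³
  candidate G: E = 72.90 GPa, ρ = 2510 kg/m³
  candidate C: E = 110.3 GPa, ρ = 4430 kg/m³
  candidate U: M = 1.83×10⁻³
  candidate G: M = 1.66×10⁻³
  candidate C: M = 1.08×10⁻³
  candidate S: M = 0.677×10⁻³
  candidate J: M = 0.559×10⁻³
Highest index: candidate U.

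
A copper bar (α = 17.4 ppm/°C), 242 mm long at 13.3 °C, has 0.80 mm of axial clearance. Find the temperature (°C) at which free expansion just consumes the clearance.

203 °C

α·L₀·ΔT = 0.8 mm ⇒ ΔT = 0.8 / (17.4×10⁻⁶ × 242.0) = 190.0 K.
T = 13.3 + 190.0 = 203.3 °C.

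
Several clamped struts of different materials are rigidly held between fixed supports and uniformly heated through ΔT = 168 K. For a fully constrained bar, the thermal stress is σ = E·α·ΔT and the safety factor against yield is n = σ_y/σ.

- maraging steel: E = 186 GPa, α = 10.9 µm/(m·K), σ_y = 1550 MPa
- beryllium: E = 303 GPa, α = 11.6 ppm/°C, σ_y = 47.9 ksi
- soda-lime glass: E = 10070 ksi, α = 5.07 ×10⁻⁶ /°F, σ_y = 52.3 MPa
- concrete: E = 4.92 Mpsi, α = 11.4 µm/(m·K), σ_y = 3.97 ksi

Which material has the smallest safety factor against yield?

concrete

In consistent units (E in GPa, α in ×10⁻⁶/K, σ_y in MPa):
  maraging steel: E = 186.0, α = 10.9, σ_y = 1550 → σ = 341 MPa, n = 4.55
  beryllium: E = 303.0, α = 11.6, σ_y = 330.3 → σ = 590 MPa, n = 0.559
  soda-lime glass: E = 69.43, α = 9.13, σ_y = 52.30 → σ = 106 MPa, n = 0.491
  concrete: E = 33.92, α = 11.4, σ_y = 27.37 → σ = 65.0 MPa, n = 0.421
Concrete has the lowest safety factor, n = 0.421.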